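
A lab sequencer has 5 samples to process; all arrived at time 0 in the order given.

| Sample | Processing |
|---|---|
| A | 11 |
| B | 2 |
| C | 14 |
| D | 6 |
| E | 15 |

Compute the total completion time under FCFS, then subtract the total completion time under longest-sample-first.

FIFO (arrival order): A B C D E.
A: 0→11
B: 11→13
C: 13→27
D: 27→33
E: 33→48
Sum = 11+13+27+33+48 = 132.
LPT (decreasing processing time): E C A D B.
E: 0→15
C: 15→29
A: 29→40
D: 40→46
B: 46→48
Sum = 15+29+40+46+48 = 178.
Difference = 132 − 178 = -46.

-46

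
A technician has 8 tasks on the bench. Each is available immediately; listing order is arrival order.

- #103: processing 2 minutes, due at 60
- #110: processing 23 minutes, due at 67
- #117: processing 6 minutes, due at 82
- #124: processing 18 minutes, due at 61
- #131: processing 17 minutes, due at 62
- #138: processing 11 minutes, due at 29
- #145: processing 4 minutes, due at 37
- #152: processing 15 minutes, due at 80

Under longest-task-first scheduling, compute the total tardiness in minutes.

156

LPT (decreasing processing time): #110 #124 #131 #152 #138 #117 #145 #103.
#110: 0→23, due 67, tardiness 0
#124: 23→41, due 61, tardiness 0
#131: 41→58, due 62, tardiness 0
#152: 58→73, due 80, tardiness 0
#138: 73→84, due 29, tardiness 55
#117: 84→90, due 82, tardiness 8
#145: 90→94, due 37, tardiness 57
#103: 94→96, due 60, tardiness 36
Sum = 0+0+0+0+55+8+57+36 = 156.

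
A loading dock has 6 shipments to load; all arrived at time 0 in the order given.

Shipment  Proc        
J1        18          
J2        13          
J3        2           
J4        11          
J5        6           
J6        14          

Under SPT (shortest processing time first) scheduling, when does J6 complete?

SPT (increasing processing time): J3 J5 J4 J2 J6 J1.
J3: 0→2
J5: 2→8
J4: 8→19
J2: 19→32
J6: 32→46

46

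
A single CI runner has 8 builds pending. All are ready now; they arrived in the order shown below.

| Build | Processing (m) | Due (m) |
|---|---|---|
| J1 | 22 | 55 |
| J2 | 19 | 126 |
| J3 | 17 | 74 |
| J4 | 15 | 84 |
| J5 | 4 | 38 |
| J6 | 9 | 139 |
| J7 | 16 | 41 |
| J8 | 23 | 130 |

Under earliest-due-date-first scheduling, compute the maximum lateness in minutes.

-10

EDD (increasing due date): J5 J7 J1 J3 J4 J2 J8 J6.
J5: 0→4, due 38, lateness -34
J7: 4→20, due 41, lateness -21
J1: 20→42, due 55, lateness -13
J3: 42→59, due 74, lateness -15
J4: 59→74, due 84, lateness -10
J2: 74→93, due 126, lateness -33
J8: 93→116, due 130, lateness -14
J6: 116→125, due 139, lateness -14
Maximum = -10.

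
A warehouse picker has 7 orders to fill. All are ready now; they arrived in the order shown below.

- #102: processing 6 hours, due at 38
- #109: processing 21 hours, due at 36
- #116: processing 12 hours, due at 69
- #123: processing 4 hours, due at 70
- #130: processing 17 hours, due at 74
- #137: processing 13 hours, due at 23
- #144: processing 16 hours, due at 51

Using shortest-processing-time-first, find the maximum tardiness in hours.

SPT (increasing processing time): #123 #102 #116 #137 #144 #130 #109.
#123: 0→4, due 70, tardiness 0
#102: 4→10, due 38, tardiness 0
#116: 10→22, due 69, tardiness 0
#137: 22→35, due 23, tardiness 12
#144: 35→51, due 51, tardiness 0
#130: 51→68, due 74, tardiness 0
#109: 68→89, due 36, tardiness 53
Maximum = 53.

53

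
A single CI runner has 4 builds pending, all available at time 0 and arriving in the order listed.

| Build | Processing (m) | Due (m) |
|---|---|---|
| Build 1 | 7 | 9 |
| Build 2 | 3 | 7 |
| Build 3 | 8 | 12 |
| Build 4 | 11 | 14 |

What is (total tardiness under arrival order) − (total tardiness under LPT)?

FIFO (arrival order): Build 1 Build 2 Build 3 Build 4.
Build 1: 0→7, due 9, tardiness 0
Build 2: 7→10, due 7, tardiness 3
Build 3: 10→18, due 12, tardiness 6
Build 4: 18→29, due 14, tardiness 15
Sum = 0+3+6+15 = 24.
LPT (decreasing processing time): Build 4 Build 3 Build 1 Build 2.
Build 4: 0→11, due 14, tardiness 0
Build 3: 11→19, due 12, tardiness 7
Build 1: 19→26, due 9, tardiness 17
Build 2: 26→29, due 7, tardiness 22
Sum = 0+7+17+22 = 46.
Difference = 24 − 46 = -22.

-22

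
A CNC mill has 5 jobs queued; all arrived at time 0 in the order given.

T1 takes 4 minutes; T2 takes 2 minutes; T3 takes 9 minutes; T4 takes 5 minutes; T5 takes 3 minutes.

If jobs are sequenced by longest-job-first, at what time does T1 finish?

LPT (decreasing processing time): T3 T4 T1 T5 T2.
T3: 0→9
T4: 9→14
T1: 14→18

18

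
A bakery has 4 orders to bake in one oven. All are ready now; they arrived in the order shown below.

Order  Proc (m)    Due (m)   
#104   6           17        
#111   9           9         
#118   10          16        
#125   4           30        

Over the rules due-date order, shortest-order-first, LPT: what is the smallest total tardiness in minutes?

EDD (increasing due date): #111 #118 #104 #125.
#111: 0→9, due 9, tardiness 0
#118: 9→19, due 16, tardiness 3
#104: 19→25, due 17, tardiness 8
#125: 25→29, due 30, tardiness 0
Sum = 0+3+8+0 = 11.
SPT (increasing processing time): #125 #104 #111 #118.
#125: 0→4, due 30, tardiness 0
#104: 4→10, due 17, tardiness 0
#111: 10→19, due 9, tardiness 10
#118: 19→29, due 16, tardiness 13
Sum = 0+0+10+13 = 23.
LPT (decreasing processing time): #118 #111 #104 #125.
#118: 0→10, due 16, tardiness 0
#111: 10→19, due 9, tardiness 10
#104: 19→25, due 17, tardiness 8
#125: 25→29, due 30, tardiness 0
Sum = 0+10+8+0 = 18.
EDD 11, SPT 23, LPT 18 → minimum 11.

11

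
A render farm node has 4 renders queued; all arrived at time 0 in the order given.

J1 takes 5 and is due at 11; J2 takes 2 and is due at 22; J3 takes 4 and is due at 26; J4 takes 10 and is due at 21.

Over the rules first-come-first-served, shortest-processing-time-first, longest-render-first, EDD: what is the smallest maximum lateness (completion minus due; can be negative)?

-5

FIFO (arrival order): J1 J2 J3 J4.
J1: 0→5, due 11, lateness -6
J2: 5→7, due 22, lateness -15
J3: 7→11, due 26, lateness -15
J4: 11→21, due 21, lateness 0
Maximum = 0.
SPT (increasing processing time): J2 J3 J1 J4.
J2: 0→2, due 22, lateness -20
J3: 2→6, due 26, lateness -20
J1: 6→11, due 11, lateness 0
J4: 11→21, due 21, lateness 0
Maximum = 0.
LPT (decreasing processing time): J4 J1 J3 J2.
J4: 0→10, due 21, lateness -11
J1: 10→15, due 11, lateness 4
J3: 15→19, due 26, lateness -7
J2: 19→21, due 22, lateness -1
Maximum = 4.
EDD (increasing due date): J1 J4 J2 J3.
J1: 0→5, due 11, lateness -6
J4: 5→15, due 21, lateness -6
J2: 15→17, due 22, lateness -5
J3: 17→21, due 26, lateness -5
Maximum = -5.
FIFO 0, SPT 0, LPT 4, EDD -5 → minimum -5.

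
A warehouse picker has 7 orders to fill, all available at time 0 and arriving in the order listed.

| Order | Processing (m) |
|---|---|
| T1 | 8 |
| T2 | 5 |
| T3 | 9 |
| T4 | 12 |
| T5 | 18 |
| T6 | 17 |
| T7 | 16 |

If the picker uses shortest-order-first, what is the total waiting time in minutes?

SPT (increasing processing time): T2 T1 T3 T4 T7 T6 T5.
T2: waits 0, runs 0→5
T1: waits 5, runs 5→13
T3: waits 13, runs 13→22
T4: waits 22, runs 22→34
T7: waits 34, runs 34→50
T6: waits 50, runs 50→67
T5: waits 67, runs 67→85
Sum = 0+5+13+22+34+50+67 = 191.

191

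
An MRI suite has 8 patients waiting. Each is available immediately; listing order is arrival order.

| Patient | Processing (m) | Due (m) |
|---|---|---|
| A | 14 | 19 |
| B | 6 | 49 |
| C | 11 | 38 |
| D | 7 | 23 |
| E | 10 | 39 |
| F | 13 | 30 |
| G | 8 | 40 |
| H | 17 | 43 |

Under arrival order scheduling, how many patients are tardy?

5

FIFO (arrival order): A B C D E F G H.
A: 0→14, due 19, tardiness 0
B: 14→20, due 49, tardiness 0
C: 20→31, due 38, tardiness 0
D: 31→38, due 23, tardiness 15
E: 38→48, due 39, tardiness 9
F: 48→61, due 30, tardiness 31
G: 61→69, due 40, tardiness 29
H: 69→86, due 43, tardiness 43
Late patients: 5.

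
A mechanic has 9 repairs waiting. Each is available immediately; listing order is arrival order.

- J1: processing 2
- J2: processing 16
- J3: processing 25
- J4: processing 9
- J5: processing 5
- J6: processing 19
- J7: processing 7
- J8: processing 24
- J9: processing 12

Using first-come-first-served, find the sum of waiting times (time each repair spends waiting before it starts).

438

FIFO (arrival order): J1 J2 J3 J4 J5 J6 J7 J8 J9.
J1: waits 0, runs 0→2
J2: waits 2, runs 2→18
J3: waits 18, runs 18→43
J4: waits 43, runs 43→52
J5: waits 52, runs 52→57
J6: waits 57, runs 57→76
J7: waits 76, runs 76→83
J8: waits 83, runs 83→107
J9: waits 107, runs 107→119
Sum = 0+2+18+43+52+57+76+83+107 = 438.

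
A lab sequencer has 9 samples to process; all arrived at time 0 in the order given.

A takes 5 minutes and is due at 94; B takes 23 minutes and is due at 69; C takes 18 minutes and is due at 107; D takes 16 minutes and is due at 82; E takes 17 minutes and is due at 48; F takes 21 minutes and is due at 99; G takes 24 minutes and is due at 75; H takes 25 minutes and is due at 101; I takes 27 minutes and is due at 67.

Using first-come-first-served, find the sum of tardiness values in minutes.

238

FIFO (arrival order): A B C D E F G H I.
A: 0→5, due 94, tardiness 0
B: 5→28, due 69, tardiness 0
C: 28→46, due 107, tardiness 0
D: 46→62, due 82, tardiness 0
E: 62→79, due 48, tardiness 31
F: 79→100, due 99, tardiness 1
G: 100→124, due 75, tardiness 49
H: 124→149, due 101, tardiness 48
I: 149→176, due 67, tardiness 109
Sum = 0+0+0+0+31+1+49+48+109 = 238.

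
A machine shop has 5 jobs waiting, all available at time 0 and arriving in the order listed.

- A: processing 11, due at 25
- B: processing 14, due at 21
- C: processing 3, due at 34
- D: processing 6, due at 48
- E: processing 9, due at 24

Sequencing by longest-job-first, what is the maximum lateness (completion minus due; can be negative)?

10

LPT (decreasing processing time): B A E D C.
B: 0→14, due 21, lateness -7
A: 14→25, due 25, lateness 0
E: 25→34, due 24, lateness 10
D: 34→40, due 48, lateness -8
C: 40→43, due 34, lateness 9
Maximum = 10.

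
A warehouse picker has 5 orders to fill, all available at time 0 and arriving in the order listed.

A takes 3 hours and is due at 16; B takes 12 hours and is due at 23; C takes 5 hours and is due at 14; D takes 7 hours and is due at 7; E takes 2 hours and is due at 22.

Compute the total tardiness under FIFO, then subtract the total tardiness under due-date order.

FIFO (arrival order): A B C D E.
A: 0→3, due 16, tardiness 0
B: 3→15, due 23, tardiness 0
C: 15→20, due 14, tardiness 6
D: 20→27, due 7, tardiness 20
E: 27→29, due 22, tardiness 7
Sum = 0+0+6+20+7 = 33.
EDD (increasing due date): D C A E B.
D: 0→7, due 7, tardiness 0
C: 7→12, due 14, tardiness 0
A: 12→15, due 16, tardiness 0
E: 15→17, due 22, tardiness 0
B: 17→29, due 23, tardiness 6
Sum = 0+0+0+0+6 = 6.
Difference = 33 − 6 = 27.

27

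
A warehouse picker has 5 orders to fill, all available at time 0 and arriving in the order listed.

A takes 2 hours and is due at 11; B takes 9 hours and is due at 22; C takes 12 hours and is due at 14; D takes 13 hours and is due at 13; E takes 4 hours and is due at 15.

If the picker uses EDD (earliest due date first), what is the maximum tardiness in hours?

18

EDD (increasing due date): A D C E B.
A: 0→2, due 11, tardiness 0
D: 2→15, due 13, tardiness 2
C: 15→27, due 14, tardiness 13
E: 27→31, due 15, tardiness 16
B: 31→40, due 22, tardiness 18
Maximum = 18.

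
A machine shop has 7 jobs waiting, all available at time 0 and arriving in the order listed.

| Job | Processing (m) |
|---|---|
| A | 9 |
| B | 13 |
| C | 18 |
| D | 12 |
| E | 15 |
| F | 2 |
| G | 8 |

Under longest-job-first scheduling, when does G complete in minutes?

75

LPT (decreasing processing time): C E B D A G F.
C: 0→18
E: 18→33
B: 33→46
D: 46→58
A: 58→67
G: 67→75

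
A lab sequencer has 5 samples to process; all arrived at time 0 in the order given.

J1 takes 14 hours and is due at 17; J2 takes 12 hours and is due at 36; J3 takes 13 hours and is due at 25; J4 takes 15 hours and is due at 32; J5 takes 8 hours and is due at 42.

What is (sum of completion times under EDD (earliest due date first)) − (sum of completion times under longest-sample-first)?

-3

EDD (increasing due date): J1 J3 J4 J2 J5.
J1: 0→14
J3: 14→27
J4: 27→42
J2: 42→54
J5: 54→62
Sum = 14+27+42+54+62 = 199.
LPT (decreasing processing time): J4 J1 J3 J2 J5.
J4: 0→15
J1: 15→29
J3: 29→42
J2: 42→54
J5: 54→62
Sum = 15+29+42+54+62 = 202.
Difference = 199 − 202 = -3.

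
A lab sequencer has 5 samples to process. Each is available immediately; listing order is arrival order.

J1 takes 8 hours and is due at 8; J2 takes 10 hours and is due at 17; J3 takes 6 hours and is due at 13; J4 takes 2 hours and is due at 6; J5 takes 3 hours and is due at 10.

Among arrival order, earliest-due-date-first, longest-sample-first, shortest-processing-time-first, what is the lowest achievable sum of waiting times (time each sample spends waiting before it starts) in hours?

FIFO (arrival order): J1 J2 J3 J4 J5.
J1: waits 0, runs 0→8
J2: waits 8, runs 8→18
J3: waits 18, runs 18→24
J4: waits 24, runs 24→26
J5: waits 26, runs 26→29
Sum = 0+8+18+24+26 = 76.
EDD (increasing due date): J4 J1 J5 J3 J2.
J4: waits 0, runs 0→2
J1: waits 2, runs 2→10
J5: waits 10, runs 10→13
J3: waits 13, runs 13→19
J2: waits 19, runs 19→29
Sum = 0+2+10+13+19 = 44.
LPT (decreasing processing time): J2 J1 J3 J5 J4.
J2: waits 0, runs 0→10
J1: waits 10, runs 10→18
J3: waits 18, runs 18→24
J5: waits 24, runs 24→27
J4: waits 27, runs 27→29
Sum = 0+10+18+24+27 = 79.
SPT (increasing processing time): J4 J5 J3 J1 J2.
J4: waits 0, runs 0→2
J5: waits 2, runs 2→5
J3: waits 5, runs 5→11
J1: waits 11, runs 11→19
J2: waits 19, runs 19→29
Sum = 0+2+5+11+19 = 37.
FIFO 76, EDD 44, LPT 79, SPT 37 → minimum 37.

37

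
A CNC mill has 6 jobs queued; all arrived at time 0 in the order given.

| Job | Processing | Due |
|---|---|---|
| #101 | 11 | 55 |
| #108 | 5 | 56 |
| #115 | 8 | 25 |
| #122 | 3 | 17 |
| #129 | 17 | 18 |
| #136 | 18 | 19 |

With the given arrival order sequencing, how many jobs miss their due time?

FIFO (arrival order): #101 #108 #115 #122 #129 #136.
#101: 0→11, due 55, tardiness 0
#108: 11→16, due 56, tardiness 0
#115: 16→24, due 25, tardiness 0
#122: 24→27, due 17, tardiness 10
#129: 27→44, due 18, tardiness 26
#136: 44→62, due 19, tardiness 43
Late jobs: 3.

3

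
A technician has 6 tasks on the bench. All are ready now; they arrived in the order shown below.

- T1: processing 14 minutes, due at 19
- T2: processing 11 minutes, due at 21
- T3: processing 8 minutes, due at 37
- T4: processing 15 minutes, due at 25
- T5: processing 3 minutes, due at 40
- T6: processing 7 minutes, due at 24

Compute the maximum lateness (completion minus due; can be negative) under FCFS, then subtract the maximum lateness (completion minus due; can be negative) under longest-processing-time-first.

FIFO (arrival order): T1 T2 T3 T4 T5 T6.
T1: 0→14, due 19, lateness -5
T2: 14→25, due 21, lateness 4
T3: 25→33, due 37, lateness -4
T4: 33→48, due 25, lateness 23
T5: 48→51, due 40, lateness 11
T6: 51→58, due 24, lateness 34
Maximum = 34.
LPT (decreasing processing time): T4 T1 T2 T3 T6 T5.
T4: 0→15, due 25, lateness -10
T1: 15→29, due 19, lateness 10
T2: 29→40, due 21, lateness 19
T3: 40→48, due 37, lateness 11
T6: 48→55, due 24, lateness 31
T5: 55→58, due 40, lateness 18
Maximum = 31.
Difference = 34 − 31 = 3.

3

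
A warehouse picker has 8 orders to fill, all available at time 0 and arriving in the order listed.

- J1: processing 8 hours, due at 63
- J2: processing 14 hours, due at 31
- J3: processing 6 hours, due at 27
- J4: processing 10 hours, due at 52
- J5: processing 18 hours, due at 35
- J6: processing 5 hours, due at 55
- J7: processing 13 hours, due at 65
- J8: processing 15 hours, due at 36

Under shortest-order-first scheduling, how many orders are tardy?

SPT (increasing processing time): J6 J3 J1 J4 J7 J2 J8 J5.
J6: 0→5, due 55, tardiness 0
J3: 5→11, due 27, tardiness 0
J1: 11→19, due 63, tardiness 0
J4: 19→29, due 52, tardiness 0
J7: 29→42, due 65, tardiness 0
J2: 42→56, due 31, tardiness 25
J8: 56→71, due 36, tardiness 35
J5: 71→89, due 35, tardiness 54
Late orders: 3.

3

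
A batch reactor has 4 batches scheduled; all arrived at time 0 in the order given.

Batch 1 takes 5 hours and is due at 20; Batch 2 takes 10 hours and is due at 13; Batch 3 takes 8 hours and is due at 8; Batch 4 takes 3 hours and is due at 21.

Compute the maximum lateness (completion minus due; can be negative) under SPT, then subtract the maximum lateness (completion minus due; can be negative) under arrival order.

-2

SPT (increasing processing time): Batch 4 Batch 1 Batch 3 Batch 2.
Batch 4: 0→3, due 21, lateness -18
Batch 1: 3→8, due 20, lateness -12
Batch 3: 8→16, due 8, lateness 8
Batch 2: 16→26, due 13, lateness 13
Maximum = 13.
FIFO (arrival order): Batch 1 Batch 2 Batch 3 Batch 4.
Batch 1: 0→5, due 20, lateness -15
Batch 2: 5→15, due 13, lateness 2
Batch 3: 15→23, due 8, lateness 15
Batch 4: 23→26, due 21, lateness 5
Maximum = 15.
Difference = 13 − 15 = -2.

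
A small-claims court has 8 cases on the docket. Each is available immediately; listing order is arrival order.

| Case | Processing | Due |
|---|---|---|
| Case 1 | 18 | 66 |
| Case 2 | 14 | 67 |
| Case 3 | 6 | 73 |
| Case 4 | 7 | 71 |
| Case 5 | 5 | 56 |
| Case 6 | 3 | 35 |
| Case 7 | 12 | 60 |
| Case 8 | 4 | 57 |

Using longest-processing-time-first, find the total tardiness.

LPT (decreasing processing time): Case 1 Case 2 Case 7 Case 4 Case 3 Case 5 Case 8 Case 6.
Case 1: 0→18, due 66, tardiness 0
Case 2: 18→32, due 67, tardiness 0
Case 7: 32→44, due 60, tardiness 0
Case 4: 44→51, due 71, tardiness 0
Case 3: 51→57, due 73, tardiness 0
Case 5: 57→62, due 56, tardiness 6
Case 8: 62→66, due 57, tardiness 9
Case 6: 66→69, due 35, tardiness 34
Sum = 0+0+0+0+0+6+9+34 = 49.

49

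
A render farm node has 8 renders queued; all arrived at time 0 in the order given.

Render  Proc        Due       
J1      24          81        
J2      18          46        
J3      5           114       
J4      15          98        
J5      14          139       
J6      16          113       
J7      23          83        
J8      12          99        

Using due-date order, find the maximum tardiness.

EDD (increasing due date): J2 J1 J7 J4 J8 J6 J3 J5.
J2: 0→18, due 46, tardiness 0
J1: 18→42, due 81, tardiness 0
J7: 42→65, due 83, tardiness 0
J4: 65→80, due 98, tardiness 0
J8: 80→92, due 99, tardiness 0
J6: 92→108, due 113, tardiness 0
J3: 108→113, due 114, tardiness 0
J5: 113→127, due 139, tardiness 0
Maximum = 0.

0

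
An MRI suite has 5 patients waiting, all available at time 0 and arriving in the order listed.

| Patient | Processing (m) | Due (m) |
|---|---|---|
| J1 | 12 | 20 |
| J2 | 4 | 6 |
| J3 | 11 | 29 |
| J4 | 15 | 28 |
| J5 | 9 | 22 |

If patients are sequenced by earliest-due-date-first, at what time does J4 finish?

40

EDD (increasing due date): J2 J1 J5 J4 J3.
J2: 0→4
J1: 4→16
J5: 16→25
J4: 25→40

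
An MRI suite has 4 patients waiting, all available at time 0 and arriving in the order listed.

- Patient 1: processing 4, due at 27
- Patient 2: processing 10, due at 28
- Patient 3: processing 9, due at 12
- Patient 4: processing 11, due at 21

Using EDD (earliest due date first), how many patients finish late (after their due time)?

EDD (increasing due date): Patient 3 Patient 4 Patient 1 Patient 2.
Patient 3: 0→9, due 12, tardiness 0
Patient 4: 9→20, due 21, tardiness 0
Patient 1: 20→24, due 27, tardiness 0
Patient 2: 24→34, due 28, tardiness 6
Late patients: 1.

1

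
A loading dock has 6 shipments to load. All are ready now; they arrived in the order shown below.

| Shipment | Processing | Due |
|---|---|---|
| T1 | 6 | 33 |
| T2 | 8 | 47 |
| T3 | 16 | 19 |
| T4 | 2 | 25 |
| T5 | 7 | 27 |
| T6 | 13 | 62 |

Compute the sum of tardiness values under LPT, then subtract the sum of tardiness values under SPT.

28

LPT (decreasing processing time): T3 T6 T2 T5 T1 T4.
T3: 0→16, due 19, tardiness 0
T6: 16→29, due 62, tardiness 0
T2: 29→37, due 47, tardiness 0
T5: 37→44, due 27, tardiness 17
T1: 44→50, due 33, tardiness 17
T4: 50→52, due 25, tardiness 27
Sum = 0+0+0+17+17+27 = 61.
SPT (increasing processing time): T4 T1 T5 T2 T6 T3.
T4: 0→2, due 25, tardiness 0
T1: 2→8, due 33, tardiness 0
T5: 8→15, due 27, tardiness 0
T2: 15→23, due 47, tardiness 0
T6: 23→36, due 62, tardiness 0
T3: 36→52, due 19, tardiness 33
Sum = 0+0+0+0+0+33 = 33.
Difference = 61 − 33 = 28.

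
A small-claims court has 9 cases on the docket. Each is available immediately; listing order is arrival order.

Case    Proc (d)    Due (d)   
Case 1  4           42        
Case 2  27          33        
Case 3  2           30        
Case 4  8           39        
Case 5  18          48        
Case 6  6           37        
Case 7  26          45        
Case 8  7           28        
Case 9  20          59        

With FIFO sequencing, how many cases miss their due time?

7

FIFO (arrival order): Case 1 Case 2 Case 3 Case 4 Case 5 Case 6 Case 7 Case 8 Case 9.
Case 1: 0→4, due 42, tardiness 0
Case 2: 4→31, due 33, tardiness 0
Case 3: 31→33, due 30, tardiness 3
Case 4: 33→41, due 39, tardiness 2
Case 5: 41→59, due 48, tardiness 11
Case 6: 59→65, due 37, tardiness 28
Case 7: 65→91, due 45, tardiness 46
Case 8: 91→98, due 28, tardiness 70
Case 9: 98→118, due 59, tardiness 59
Late cases: 7.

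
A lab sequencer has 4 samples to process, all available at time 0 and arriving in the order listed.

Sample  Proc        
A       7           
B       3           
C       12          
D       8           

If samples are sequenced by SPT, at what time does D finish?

18

SPT (increasing processing time): B A D C.
B: 0→3
A: 3→10
D: 10→18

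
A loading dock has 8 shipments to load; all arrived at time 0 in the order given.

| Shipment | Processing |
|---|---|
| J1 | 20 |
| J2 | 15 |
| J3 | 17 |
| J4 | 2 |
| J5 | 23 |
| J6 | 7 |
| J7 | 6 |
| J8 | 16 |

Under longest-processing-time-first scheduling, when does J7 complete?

104

LPT (decreasing processing time): J5 J1 J3 J8 J2 J6 J7 J4.
J5: 0→23
J1: 23→43
J3: 43→60
J8: 60→76
J2: 76→91
J6: 91→98
J7: 98→104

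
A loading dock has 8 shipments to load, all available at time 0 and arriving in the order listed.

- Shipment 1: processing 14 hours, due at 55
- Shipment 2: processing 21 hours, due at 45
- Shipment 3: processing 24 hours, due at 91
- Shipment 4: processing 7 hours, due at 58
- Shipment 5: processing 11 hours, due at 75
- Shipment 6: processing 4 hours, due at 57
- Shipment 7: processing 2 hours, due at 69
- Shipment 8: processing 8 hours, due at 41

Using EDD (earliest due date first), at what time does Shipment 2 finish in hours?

29

EDD (increasing due date): Shipment 8 Shipment 2 Shipment 1 Shipment 6 Shipment 4 Shipment 7 Shipment 5 Shipment 3.
Shipment 8: 0→8
Shipment 2: 8→29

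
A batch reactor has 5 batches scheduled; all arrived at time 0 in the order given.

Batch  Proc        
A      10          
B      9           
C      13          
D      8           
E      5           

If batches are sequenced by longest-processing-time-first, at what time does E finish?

45

LPT (decreasing processing time): C A B D E.
C: 0→13
A: 13→23
B: 23→32
D: 32→40
E: 40→45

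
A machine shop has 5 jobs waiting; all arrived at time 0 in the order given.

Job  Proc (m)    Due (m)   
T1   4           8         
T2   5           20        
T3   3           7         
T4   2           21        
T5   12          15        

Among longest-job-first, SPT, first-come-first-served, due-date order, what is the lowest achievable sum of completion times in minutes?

56

LPT (decreasing processing time): T5 T2 T1 T3 T4.
T5: 0→12
T2: 12→17
T1: 17→21
T3: 21→24
T4: 24→26
Sum = 12+17+21+24+26 = 100.
SPT (increasing processing time): T4 T3 T1 T2 T5.
T4: 0→2
T3: 2→5
T1: 5→9
T2: 9→14
T5: 14→26
Sum = 2+5+9+14+26 = 56.
FIFO (arrival order): T1 T2 T3 T4 T5.
T1: 0→4
T2: 4→9
T3: 9→12
T4: 12→14
T5: 14→26
Sum = 4+9+12+14+26 = 65.
EDD (increasing due date): T3 T1 T5 T2 T4.
T3: 0→3
T1: 3→7
T5: 7→19
T2: 19→24
T4: 24→26
Sum = 3+7+19+24+26 = 79.
LPT 100, SPT 56, FIFO 65, EDD 79 → minimum 56.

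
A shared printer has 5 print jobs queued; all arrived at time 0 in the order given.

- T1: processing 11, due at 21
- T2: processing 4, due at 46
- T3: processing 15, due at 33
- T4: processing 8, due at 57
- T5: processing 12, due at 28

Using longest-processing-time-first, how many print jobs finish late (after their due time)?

2

LPT (decreasing processing time): T3 T5 T1 T4 T2.
T3: 0→15, due 33, tardiness 0
T5: 15→27, due 28, tardiness 0
T1: 27→38, due 21, tardiness 17
T4: 38→46, due 57, tardiness 0
T2: 46→50, due 46, tardiness 4
Late print jobs: 2.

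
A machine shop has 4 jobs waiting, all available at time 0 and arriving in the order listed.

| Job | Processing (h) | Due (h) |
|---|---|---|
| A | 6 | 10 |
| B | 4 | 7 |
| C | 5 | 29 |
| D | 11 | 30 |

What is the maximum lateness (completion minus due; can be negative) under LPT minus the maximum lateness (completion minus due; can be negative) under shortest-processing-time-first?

LPT (decreasing processing time): D A C B.
D: 0→11, due 30, lateness -19
A: 11→17, due 10, lateness 7
C: 17→22, due 29, lateness -7
B: 22→26, due 7, lateness 19
Maximum = 19.
SPT (increasing processing time): B C A D.
B: 0→4, due 7, lateness -3
C: 4→9, due 29, lateness -20
A: 9→15, due 10, lateness 5
D: 15→26, due 30, lateness -4
Maximum = 5.
Difference = 19 − 5 = 14.

14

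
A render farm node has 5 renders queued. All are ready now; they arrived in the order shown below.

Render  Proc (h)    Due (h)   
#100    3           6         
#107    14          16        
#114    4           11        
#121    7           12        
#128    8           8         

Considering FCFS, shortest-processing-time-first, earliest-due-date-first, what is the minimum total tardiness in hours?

36

FIFO (arrival order): #100 #107 #114 #121 #128.
#100: 0→3, due 6, tardiness 0
#107: 3→17, due 16, tardiness 1
#114: 17→21, due 11, tardiness 10
#121: 21→28, due 12, tardiness 16
#128: 28→36, due 8, tardiness 28
Sum = 0+1+10+16+28 = 55.
SPT (increasing processing time): #100 #114 #121 #128 #107.
#100: 0→3, due 6, tardiness 0
#114: 3→7, due 11, tardiness 0
#121: 7→14, due 12, tardiness 2
#128: 14→22, due 8, tardiness 14
#107: 22→36, due 16, tardiness 20
Sum = 0+0+2+14+20 = 36.
EDD (increasing due date): #100 #128 #114 #121 #107.
#100: 0→3, due 6, tardiness 0
#128: 3→11, due 8, tardiness 3
#114: 11→15, due 11, tardiness 4
#121: 15→22, due 12, tardiness 10
#107: 22→36, due 16, tardiness 20
Sum = 0+3+4+10+20 = 37.
FIFO 55, SPT 36, EDD 37 → minimum 36.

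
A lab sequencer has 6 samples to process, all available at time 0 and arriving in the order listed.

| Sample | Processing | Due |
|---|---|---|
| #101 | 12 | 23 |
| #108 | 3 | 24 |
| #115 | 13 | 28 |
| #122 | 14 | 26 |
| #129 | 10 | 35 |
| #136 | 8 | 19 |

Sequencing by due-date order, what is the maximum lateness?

25

EDD (increasing due date): #136 #101 #108 #122 #115 #129.
#136: 0→8, due 19, lateness -11
#101: 8→20, due 23, lateness -3
#108: 20→23, due 24, lateness -1
#122: 23→37, due 26, lateness 11
#115: 37→50, due 28, lateness 22
#129: 50→60, due 35, lateness 25
Maximum = 25.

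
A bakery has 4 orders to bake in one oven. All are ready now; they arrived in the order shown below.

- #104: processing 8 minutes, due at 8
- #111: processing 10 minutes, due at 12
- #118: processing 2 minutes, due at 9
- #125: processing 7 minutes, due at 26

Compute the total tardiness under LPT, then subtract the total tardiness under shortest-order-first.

4

LPT (decreasing processing time): #111 #104 #125 #118.
#111: 0→10, due 12, tardiness 0
#104: 10→18, due 8, tardiness 10
#125: 18→25, due 26, tardiness 0
#118: 25→27, due 9, tardiness 18
Sum = 0+10+0+18 = 28.
SPT (increasing processing time): #118 #125 #104 #111.
#118: 0→2, due 9, tardiness 0
#125: 2→9, due 26, tardiness 0
#104: 9→17, due 8, tardiness 9
#111: 17→27, due 12, tardiness 15
Sum = 0+0+9+15 = 24.
Difference = 28 − 24 = 4.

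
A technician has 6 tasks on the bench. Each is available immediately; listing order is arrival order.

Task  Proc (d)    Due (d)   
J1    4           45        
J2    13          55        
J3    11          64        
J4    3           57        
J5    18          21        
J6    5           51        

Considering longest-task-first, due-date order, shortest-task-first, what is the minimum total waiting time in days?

LPT (decreasing processing time): J5 J2 J3 J6 J1 J4.
J5: waits 0, runs 0→18
J2: waits 18, runs 18→31
J3: waits 31, runs 31→42
J6: waits 42, runs 42→47
J1: waits 47, runs 47→51
J4: waits 51, runs 51→54
Sum = 0+18+31+42+47+51 = 189.
EDD (increasing due date): J5 J1 J6 J2 J4 J3.
J5: waits 0, runs 0→18
J1: waits 18, runs 18→22
J6: waits 22, runs 22→27
J2: waits 27, runs 27→40
J4: waits 40, runs 40→43
J3: waits 43, runs 43→54
Sum = 0+18+22+27+40+43 = 150.
SPT (increasing processing time): J4 J1 J6 J3 J2 J5.
J4: waits 0, runs 0→3
J1: waits 3, runs 3→7
J6: waits 7, runs 7→12
J3: waits 12, runs 12→23
J2: waits 23, runs 23→36
J5: waits 36, runs 36→54
Sum = 0+3+7+12+23+36 = 81.
LPT 189, EDD 150, SPT 81 → minimum 81.

81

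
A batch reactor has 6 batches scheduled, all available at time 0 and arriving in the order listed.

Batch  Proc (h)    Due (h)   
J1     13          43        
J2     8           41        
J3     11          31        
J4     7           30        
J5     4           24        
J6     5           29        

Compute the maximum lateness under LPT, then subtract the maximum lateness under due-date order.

LPT (decreasing processing time): J1 J3 J2 J4 J6 J5.
J1: 0→13, due 43, lateness -30
J3: 13→24, due 31, lateness -7
J2: 24→32, due 41, lateness -9
J4: 32→39, due 30, lateness 9
J6: 39→44, due 29, lateness 15
J5: 44→48, due 24, lateness 24
Maximum = 24.
EDD (increasing due date): J5 J6 J4 J3 J2 J1.
J5: 0→4, due 24, lateness -20
J6: 4→9, due 29, lateness -20
J4: 9→16, due 30, lateness -14
J3: 16→27, due 31, lateness -4
J2: 27→35, due 41, lateness -6
J1: 35→48, due 43, lateness 5
Maximum = 5.
Difference = 24 − 5 = 19.

19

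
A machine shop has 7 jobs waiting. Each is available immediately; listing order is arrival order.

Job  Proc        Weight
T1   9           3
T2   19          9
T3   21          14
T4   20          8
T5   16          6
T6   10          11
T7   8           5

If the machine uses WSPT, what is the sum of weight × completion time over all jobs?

2758

WSPT (decreasing weight/processing-time ratio): T6 T3 T7 T2 T4 T5 T1.
T6: finishes 10, weight 11, w·C = 110
T3: finishes 31, weight 14, w·C = 434
T7: finishes 39, weight 5, w·C = 195
T2: finishes 58, weight 9, w·C = 522
T4: finishes 78, weight 8, w·C = 624
T5: finishes 94, weight 6, w·C = 564
T1: finishes 103, weight 3, w·C = 309
Sum = 110+434+195+522+624+564+309 = 2758.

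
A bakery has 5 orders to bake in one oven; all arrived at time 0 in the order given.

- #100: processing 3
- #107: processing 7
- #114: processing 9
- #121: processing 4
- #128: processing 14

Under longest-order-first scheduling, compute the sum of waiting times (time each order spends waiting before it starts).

LPT (decreasing processing time): #128 #114 #107 #121 #100.
#128: waits 0, runs 0→14
#114: waits 14, runs 14→23
#107: waits 23, runs 23→30
#121: waits 30, runs 30→34
#100: waits 34, runs 34→37
Sum = 0+14+23+30+34 = 101.

101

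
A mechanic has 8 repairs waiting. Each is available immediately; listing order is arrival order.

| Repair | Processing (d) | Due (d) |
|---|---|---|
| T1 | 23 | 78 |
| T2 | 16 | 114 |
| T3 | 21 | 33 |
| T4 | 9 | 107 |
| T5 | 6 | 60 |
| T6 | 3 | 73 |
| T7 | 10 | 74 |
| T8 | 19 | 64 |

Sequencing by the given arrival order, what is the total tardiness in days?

FIFO (arrival order): T1 T2 T3 T4 T5 T6 T7 T8.
T1: 0→23, due 78, tardiness 0
T2: 23→39, due 114, tardiness 0
T3: 39→60, due 33, tardiness 27
T4: 60→69, due 107, tardiness 0
T5: 69→75, due 60, tardiness 15
T6: 75→78, due 73, tardiness 5
T7: 78→88, due 74, tardiness 14
T8: 88→107, due 64, tardiness 43
Sum = 0+0+27+0+15+5+14+43 = 104.

104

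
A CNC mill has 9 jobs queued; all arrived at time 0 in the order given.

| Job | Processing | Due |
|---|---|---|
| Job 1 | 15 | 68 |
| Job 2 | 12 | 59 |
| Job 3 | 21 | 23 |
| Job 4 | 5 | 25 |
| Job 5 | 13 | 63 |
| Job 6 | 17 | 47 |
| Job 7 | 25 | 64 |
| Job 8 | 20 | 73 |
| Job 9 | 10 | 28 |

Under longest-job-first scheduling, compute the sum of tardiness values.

LPT (decreasing processing time): Job 7 Job 3 Job 8 Job 6 Job 1 Job 5 Job 2 Job 9 Job 4.
Job 7: 0→25, due 64, tardiness 0
Job 3: 25→46, due 23, tardiness 23
Job 8: 46→66, due 73, tardiness 0
Job 6: 66→83, due 47, tardiness 36
Job 1: 83→98, due 68, tardiness 30
Job 5: 98→111, due 63, tardiness 48
Job 2: 111→123, due 59, tardiness 64
Job 9: 123→133, due 28, tardiness 105
Job 4: 133→138, due 25, tardiness 113
Sum = 0+23+0+36+30+48+64+105+113 = 419.

419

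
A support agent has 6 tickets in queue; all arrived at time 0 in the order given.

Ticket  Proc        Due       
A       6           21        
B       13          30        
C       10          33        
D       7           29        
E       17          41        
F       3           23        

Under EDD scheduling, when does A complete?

6

EDD (increasing due date): A F D B C E.
A: 0→6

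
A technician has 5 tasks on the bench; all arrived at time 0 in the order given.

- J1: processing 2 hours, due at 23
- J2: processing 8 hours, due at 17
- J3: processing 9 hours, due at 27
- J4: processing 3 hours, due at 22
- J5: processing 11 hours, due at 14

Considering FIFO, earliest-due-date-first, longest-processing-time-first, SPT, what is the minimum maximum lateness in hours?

FIFO (arrival order): J1 J2 J3 J4 J5.
J1: 0→2, due 23, lateness -21
J2: 2→10, due 17, lateness -7
J3: 10→19, due 27, lateness -8
J4: 19→22, due 22, lateness 0
J5: 22→33, due 14, lateness 19
Maximum = 19.
EDD (increasing due date): J5 J2 J4 J1 J3.
J5: 0→11, due 14, lateness -3
J2: 11→19, due 17, lateness 2
J4: 19→22, due 22, lateness 0
J1: 22→24, due 23, lateness 1
J3: 24→33, due 27, lateness 6
Maximum = 6.
LPT (decreasing processing time): J5 J3 J2 J4 J1.
J5: 0→11, due 14, lateness -3
J3: 11→20, due 27, lateness -7
J2: 20→28, due 17, lateness 11
J4: 28→31, due 22, lateness 9
J1: 31→33, due 23, lateness 10
Maximum = 11.
SPT (increasing processing time): J1 J4 J2 J3 J5.
J1: 0→2, due 23, lateness -21
J4: 2→5, due 22, lateness -17
J2: 5→13, due 17, lateness -4
J3: 13→22, due 27, lateness -5
J5: 22→33, due 14, lateness 19
Maximum = 19.
FIFO 19, EDD 6, LPT 11, SPT 19 → minimum 6.

6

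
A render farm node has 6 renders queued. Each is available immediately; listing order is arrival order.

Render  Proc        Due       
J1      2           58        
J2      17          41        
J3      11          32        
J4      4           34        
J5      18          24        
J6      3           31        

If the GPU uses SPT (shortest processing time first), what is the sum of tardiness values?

SPT (increasing processing time): J1 J6 J4 J3 J2 J5.
J1: 0→2, due 58, tardiness 0
J6: 2→5, due 31, tardiness 0
J4: 5→9, due 34, tardiness 0
J3: 9→20, due 32, tardiness 0
J2: 20→37, due 41, tardiness 0
J5: 37→55, due 24, tardiness 31
Sum = 0+0+0+0+0+31 = 31.

31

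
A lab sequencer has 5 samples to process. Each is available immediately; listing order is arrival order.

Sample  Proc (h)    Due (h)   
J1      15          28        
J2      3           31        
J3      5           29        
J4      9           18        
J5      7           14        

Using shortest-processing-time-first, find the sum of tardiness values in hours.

18

SPT (increasing processing time): J2 J3 J5 J4 J1.
J2: 0→3, due 31, tardiness 0
J3: 3→8, due 29, tardiness 0
J5: 8→15, due 14, tardiness 1
J4: 15→24, due 18, tardiness 6
J1: 24→39, due 28, tardiness 11
Sum = 0+0+1+6+11 = 18.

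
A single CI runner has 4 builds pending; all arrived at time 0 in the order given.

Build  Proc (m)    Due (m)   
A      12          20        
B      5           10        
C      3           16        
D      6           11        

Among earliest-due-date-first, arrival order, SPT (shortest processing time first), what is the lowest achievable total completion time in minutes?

51

EDD (increasing due date): B D C A.
B: 0→5
D: 5→11
C: 11→14
A: 14→26
Sum = 5+11+14+26 = 56.
FIFO (arrival order): A B C D.
A: 0→12
B: 12→17
C: 17→20
D: 20→26
Sum = 12+17+20+26 = 75.
SPT (increasing processing time): C B D A.
C: 0→3
B: 3→8
D: 8→14
A: 14→26
Sum = 3+8+14+26 = 51.
EDD 56, FIFO 75, SPT 51 → minimum 51.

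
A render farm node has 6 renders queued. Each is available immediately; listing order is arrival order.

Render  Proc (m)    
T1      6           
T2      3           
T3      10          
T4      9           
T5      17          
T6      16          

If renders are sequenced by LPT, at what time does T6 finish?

LPT (decreasing processing time): T5 T6 T3 T4 T1 T2.
T5: 0→17
T6: 17→33

33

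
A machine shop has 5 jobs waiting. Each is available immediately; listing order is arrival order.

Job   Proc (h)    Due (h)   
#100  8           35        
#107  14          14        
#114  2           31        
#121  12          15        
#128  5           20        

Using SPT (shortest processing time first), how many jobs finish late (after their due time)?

SPT (increasing processing time): #114 #128 #100 #121 #107.
#114: 0→2, due 31, tardiness 0
#128: 2→7, due 20, tardiness 0
#100: 7→15, due 35, tardiness 0
#121: 15→27, due 15, tardiness 12
#107: 27→41, due 14, tardiness 27
Late jobs: 2.

2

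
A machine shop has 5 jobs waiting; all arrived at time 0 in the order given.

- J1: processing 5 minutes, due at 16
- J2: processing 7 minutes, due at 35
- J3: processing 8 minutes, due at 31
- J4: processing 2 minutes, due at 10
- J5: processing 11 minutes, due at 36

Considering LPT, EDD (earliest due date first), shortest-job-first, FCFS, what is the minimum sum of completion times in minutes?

78

LPT (decreasing processing time): J5 J3 J2 J1 J4.
J5: 0→11
J3: 11→19
J2: 19→26
J1: 26→31
J4: 31→33
Sum = 11+19+26+31+33 = 120.
EDD (increasing due date): J4 J1 J3 J2 J5.
J4: 0→2
J1: 2→7
J3: 7→15
J2: 15→22
J5: 22→33
Sum = 2+7+15+22+33 = 79.
SPT (increasing processing time): J4 J1 J2 J3 J5.
J4: 0→2
J1: 2→7
J2: 7→14
J3: 14→22
J5: 22→33
Sum = 2+7+14+22+33 = 78.
FIFO (arrival order): J1 J2 J3 J4 J5.
J1: 0→5
J2: 5→12
J3: 12→20
J4: 20→22
J5: 22→33
Sum = 5+12+20+22+33 = 92.
LPT 120, EDD 79, SPT 78, FIFO 92 → minimum 78.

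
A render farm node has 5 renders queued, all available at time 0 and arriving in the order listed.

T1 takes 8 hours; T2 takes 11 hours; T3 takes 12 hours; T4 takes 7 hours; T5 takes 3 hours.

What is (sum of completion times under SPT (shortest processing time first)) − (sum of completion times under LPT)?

SPT (increasing processing time): T5 T4 T1 T2 T3.
T5: 0→3
T4: 3→10
T1: 10→18
T2: 18→29
T3: 29→41
Sum = 3+10+18+29+41 = 101.
LPT (decreasing processing time): T3 T2 T1 T4 T5.
T3: 0→12
T2: 12→23
T1: 23→31
T4: 31→38
T5: 38→41
Sum = 12+23+31+38+41 = 145.
Difference = 101 − 145 = -44.

-44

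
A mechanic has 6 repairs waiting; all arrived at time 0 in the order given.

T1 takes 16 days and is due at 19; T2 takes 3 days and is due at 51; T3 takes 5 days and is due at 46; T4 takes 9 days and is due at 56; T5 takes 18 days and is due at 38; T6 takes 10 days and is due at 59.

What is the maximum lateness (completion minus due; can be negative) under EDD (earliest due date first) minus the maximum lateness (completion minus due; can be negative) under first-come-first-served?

EDD (increasing due date): T1 T5 T3 T2 T4 T6.
T1: 0→16, due 19, lateness -3
T5: 16→34, due 38, lateness -4
T3: 34→39, due 46, lateness -7
T2: 39→42, due 51, lateness -9
T4: 42→51, due 56, lateness -5
T6: 51→61, due 59, lateness 2
Maximum = 2.
FIFO (arrival order): T1 T2 T3 T4 T5 T6.
T1: 0→16, due 19, lateness -3
T2: 16→19, due 51, lateness -32
T3: 19→24, due 46, lateness -22
T4: 24→33, due 56, lateness -23
T5: 33→51, due 38, lateness 13
T6: 51→61, due 59, lateness 2
Maximum = 13.
Difference = 2 − 13 = -11.

-11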